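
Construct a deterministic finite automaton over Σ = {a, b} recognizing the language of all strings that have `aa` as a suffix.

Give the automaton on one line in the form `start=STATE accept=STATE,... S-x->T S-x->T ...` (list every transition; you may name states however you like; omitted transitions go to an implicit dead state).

Let each state record the length of the longest suffix of the input read so far that is also a prefix of `aa`. S1 means the last symbol is `a`; S2 means the last 2 symbols are `aa`. Accept only at S2, where the string currently ends in `aa`.
With 3 states:
        a   b  
>  S0   S1  S0 
   S1   S2  S0 
 * S2   S2  S0 
(> = start, * = accepting)

start=S0 accept=S2 S0-a->S1 S0-b->S0 S1-a->S2 S1-b->S0 S2-a->S2 S2-b->S0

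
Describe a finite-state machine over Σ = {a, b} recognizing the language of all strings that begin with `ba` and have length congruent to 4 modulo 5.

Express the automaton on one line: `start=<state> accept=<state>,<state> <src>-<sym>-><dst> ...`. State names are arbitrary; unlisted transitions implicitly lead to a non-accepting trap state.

Handle the two conditions separately and then intersect. One (4 states) tracks whether the input so far still matches the prefix `ba`; the other (5 states) tracks the input length modulo 5. Each combined state is a pair, one component from each; accept when both components accept. Equivalent product states are then merged.
        a   b  
>  q0   q1  q2 
   q1   q1  q1 
   q2   q3  q1 
   q3   q4  q4 
   q4   q5  q5 
 * q5   q6  q6 
   q6   q7  q7 
   q7   q3  q3 
(> = start, * = accepting)

start=q0 accept=q5 q0-a->q1 q0-b->q2 q1-a->q1 q1-b->q1 q2-a->q3 q2-b->q1 q3-a->q4 q3-b->q4 q4-a->q5 q4-b->q5 q5-a->q6 q5-b->q6 q6-a->q7 q6-b->q7 q7-a->q3 q7-b->q3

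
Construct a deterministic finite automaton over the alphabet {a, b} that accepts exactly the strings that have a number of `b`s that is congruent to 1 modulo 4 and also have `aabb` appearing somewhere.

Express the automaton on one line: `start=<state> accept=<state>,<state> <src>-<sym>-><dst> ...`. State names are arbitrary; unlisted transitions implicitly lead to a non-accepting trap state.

Build one automaton per condition and run them in lockstep. One (4 states) tracks the count of `b`s modulo 4; the other (5 states) tracks whether and how much of `aabb` has been seen. Each combined state is a pair, one component from each; accept when both components accept.
With 20 states:
          a    b  
>  s0     s1   s2 
   s1     s3   s2 
   s2     s4   s5 
   s3     s3   s6 
   s4     s7   s5 
   s5     s8   s9 
   s6     s4  s10 
   s7     s7  s11 
   s8    s12   s9 
   s9    s13   s0 
   s10   s10  s14 
   s11    s8  s14 
   s12   s12  s15 
   s13   s16   s0 
   s14   s14  s17 
   s15   s13  s17 
   s16   s16  s18 
   s17   s17  s19 
   s18    s1  s19 
 * s19   s19  s10 
(> = start, * = accepting)

start=s0 accept=s19 s0-a->s1 s0-b->s2 s1-a->s3 s1-b->s2 s2-a->s4 s2-b->s5 s3-a->s3 s3-b->s6 s4-a->s7 s4-b->s5 s5-a->s8 s5-b->s9 s6-a->s4 s6-b->s10 s7-a->s7 s7-b->s11 s8-a->s12 s8-b->s9 s9-a->s13 s9-b->s0 s10-a->s10 s10-b->s14 s11-a->s8 s11-b->s14 s12-a->s12 s12-b->s15 s13-a->s16 s13-b->s0 s14-a->s14 s14-b->s17 s15-a->s13 s15-b->s17 s16-a->s16 s16-b->s18 s17-a->s17 s17-b->s19 s18-a->s1 s18-b->s19 s19-a->s19 s19-b->s10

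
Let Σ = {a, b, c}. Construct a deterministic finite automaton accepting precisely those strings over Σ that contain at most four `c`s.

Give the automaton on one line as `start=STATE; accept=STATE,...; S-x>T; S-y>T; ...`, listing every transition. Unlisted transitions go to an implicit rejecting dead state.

Count `c`s, saturating at 5: states q0 through q4 mean 0 through 4 `c`s seen; q5 means more than 4. Each `c` increments (capped at q5); other symbols loop. Accept from {q0, q1, q2, q3, q4}.
6 states suffice.
        a   b   c  
>* q0   q0  q0  q1 
 * q1   q1  q1  q2 
 * q2   q2  q2  q3 
 * q3   q3  q3  q4 
 * q4   q4  q4  q5 
   q5   q5  q5  q5 
(> = start, * = accepting)

start=q0; accept=q0,q1,q2,q3,q4; q0-a>q0; q0-b>q0; q0-c>q1; q1-a>q1; q1-b>q1; q1-c>q2; q2-a>q2; q2-b>q2; q2-c>q3; q3-a>q3; q3-b>q3; q3-c>q4; q4-a>q4; q4-b>q4; q4-c>q5; q5-a>q5; q5-b>q5; q5-c>q5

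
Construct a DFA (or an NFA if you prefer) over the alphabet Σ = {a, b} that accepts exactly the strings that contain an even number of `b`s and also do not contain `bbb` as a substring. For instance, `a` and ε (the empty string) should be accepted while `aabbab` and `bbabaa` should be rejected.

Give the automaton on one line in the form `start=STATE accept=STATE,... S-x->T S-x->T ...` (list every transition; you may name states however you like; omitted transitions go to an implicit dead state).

Run two small machines in parallel and take their product. One (2 states) tracks the count of `b`s modulo 2; the other (4 states) tracks partial matches of the forbidden pattern `bbb`. Each combined state is a pair, one component from each; accept when both components accept.
With 8 states:
        a   b  
>* s0   s0  s1 
   s1   s2  s3 
   s2   s2  s4 
 * s3   s0  s5 
 * s4   s0  s6 
   s5   s5  s7 
   s6   s2  s7 
   s7   s7  s5 
(> = start, * = accepting)

start=s0 accept=s0,s3,s4 s0-a->s0 s0-b->s1 s1-a->s2 s1-b->s3 s2-a->s2 s2-b->s4 s3-a->s0 s3-b->s5 s4-a->s0 s4-b->s6 s5-a->s5 s5-b->s7 s6-a->s2 s6-b->s7 s7-a->s7 s7-b->s5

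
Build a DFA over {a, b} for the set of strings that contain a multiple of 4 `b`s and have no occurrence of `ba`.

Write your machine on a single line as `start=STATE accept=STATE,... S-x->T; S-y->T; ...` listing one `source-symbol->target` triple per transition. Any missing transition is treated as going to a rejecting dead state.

Handle the two conditions separately and then intersect. The first has 4 states tracking the count of `b`s modulo 4; the second has 3 states tracking partial matches of the forbidden pattern `ba`. A product state is a pair (one from each), accepting exactly when both do. Minimizing collapses redundant product states.
With 6 states:
        a   b  
>* q0   q0  q1 
   q1   q2  q3 
   q2   q2  q2 
   q3   q2  q4 
   q4   q2  q5 
 * q5   q2  q1 
(> = start, * = accepting)

start=q0; accept=q0,q5; q0-a->q0; q0-b->q1; q1-a->q2; q1-b->q3; q2-a->q2; q2-b->q2; q3-a->q2; q3-b->q4; q4-a->q2; q4-b->q5; q5-a->q2; q5-b->q1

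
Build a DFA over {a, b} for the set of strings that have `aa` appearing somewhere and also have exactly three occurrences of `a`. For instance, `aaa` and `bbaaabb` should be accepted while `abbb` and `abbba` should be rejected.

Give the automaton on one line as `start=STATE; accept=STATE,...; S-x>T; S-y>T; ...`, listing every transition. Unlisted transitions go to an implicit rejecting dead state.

Run two small machines in parallel and take their product. The first has 3 states tracking whether and how much of `aa` has been seen; the second has 5 states tracking the count of `a`s, saturating at 4. A product state is a pair (one from each), accepting exactly when both do. Equivalent product states are then merged.
With 7 states:
        a   b  
>  q0   q1  q0 
   q1   q2  q3 
   q2   q4  q2 
   q3   q5  q3 
 * q4   q6  q4 
   q5   q4  q6 
   q6   q6  q6 
(> = start, * = accepting)

start=q0; accept=q4; q0-a>q1; q0-b>q0; q1-a>q2; q1-b>q3; q2-a>q4; q2-b>q2; q3-a>q5; q3-b>q3; q4-a>q6; q4-b>q4; q5-a>q4; q5-b>q6; q6-a>q6; q6-b>q6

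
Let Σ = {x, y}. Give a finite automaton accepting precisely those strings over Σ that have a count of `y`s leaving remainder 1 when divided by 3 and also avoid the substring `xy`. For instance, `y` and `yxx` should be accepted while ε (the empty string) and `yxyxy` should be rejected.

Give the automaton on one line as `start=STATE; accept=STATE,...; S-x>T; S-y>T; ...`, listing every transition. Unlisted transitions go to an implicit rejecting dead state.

start=A; accept=C,D; A-x>B; A-y>C; B-x>B; B-y>B; C-x>D; C-y>E; D-x>D; D-y>B; E-x>B; E-y>A

Build one automaton per condition and run them in lockstep. The first has 3 states tracking the count of `y`s modulo 3; the second has 3 states tracking partial matches of the forbidden pattern `xy`. A product state is a pair (one from each), accepting exactly when both do. Equivalent product states are then merged.
       x  y 
>  A   B  C 
   B   B  B 
 * C   D  E 
 * D   D  B 
   E   B  A 
(> = start, * = accepting)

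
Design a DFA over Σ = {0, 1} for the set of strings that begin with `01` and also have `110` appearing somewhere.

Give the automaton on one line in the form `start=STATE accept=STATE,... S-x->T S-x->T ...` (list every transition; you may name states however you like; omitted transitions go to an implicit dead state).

Handle the two conditions separately and then intersect. One (4 states) tracks whether the input so far still matches the prefix `01`; the other (4 states) tracks whether and how much of `110` has been seen. Each combined state is a pair, one component from each; accept when both components accept. After merging equivalent states the machine shrinks.
        0   1  
>  s0   s1  s2 
   s1   s2  s3 
   s2   s2  s2 
   s3   s4  s5 
   s4   s4  s3 
   s5   s6  s5 
 * s6   s6  s6 
(> = start, * = accepting)

start=s0 accept=s6 s0-0->s1 s0-1->s2 s1-0->s2 s1-1->s3 s2-0->s2 s2-1->s2 s3-0->s4 s3-1->s5 s4-0->s4 s4-1->s3 s5-0->s6 s5-1->s5 s6-0->s6 s6-1->s6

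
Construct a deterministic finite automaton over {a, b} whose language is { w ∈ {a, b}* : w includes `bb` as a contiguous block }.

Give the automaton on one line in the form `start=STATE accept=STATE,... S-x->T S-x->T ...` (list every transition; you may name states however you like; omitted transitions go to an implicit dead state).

Track how much of `bb` has been matched so far: state s0 is no progress, s2 is the absorbing accept state reached once `bb` has occurred. Intermediate states record partial matches; on a mismatch, fall back to the longest reusable overlap.
        a   b  
>  s0   s0  s1 
   s1   s0  s2 
 * s2   s2  s2 
(> = start, * = accepting)

start=s0 accept=s2 s0-a->s0 s0-b->s1 s1-a->s0 s1-b->s2 s2-a->s2 s2-b->s2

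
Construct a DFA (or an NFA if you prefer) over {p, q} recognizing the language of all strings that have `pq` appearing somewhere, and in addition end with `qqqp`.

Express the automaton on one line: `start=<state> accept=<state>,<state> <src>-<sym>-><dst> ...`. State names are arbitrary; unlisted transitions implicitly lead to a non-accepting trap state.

Build one automaton per condition and run them in lockstep. One (3 states) tracks whether and how much of `pq` has been seen; the other (5 states) tracks how much of the suffix `qqqp` has currently been matched. Each combined state is a pair, one component from each; accept when both components accept.
11 states suffice.
          p    q  
>  S0     S1   S2 
   S1     S1   S3 
   S2     S1   S4 
   S3     S5   S6 
   S4     S1   S7 
   S5     S5   S3 
   S6     S5   S8 
   S7     S9   S7 
   S8    S10   S8 
   S9     S1   S3 
 * S10    S5   S3 
(> = start, * = accepting)

start=S0 accept=S10 S0-p->S1 S0-q->S2 S1-p->S1 S1-q->S3 S2-p->S1 S2-q->S4 S3-p->S5 S3-q->S6 S4-p->S1 S4-q->S7 S5-p->S5 S5-q->S3 S6-p->S5 S6-q->S8 S7-p->S9 S7-q->S7 S8-p->S10 S8-q->S8 S9-p->S1 S9-q->S3 S10-p->S5 S10-q->S3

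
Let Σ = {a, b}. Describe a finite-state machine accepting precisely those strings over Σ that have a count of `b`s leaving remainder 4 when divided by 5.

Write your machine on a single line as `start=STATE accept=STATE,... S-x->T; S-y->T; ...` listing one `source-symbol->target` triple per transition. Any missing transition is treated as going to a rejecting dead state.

start=s0; accept=s4; s0-a->s0; s0-b->s1; s1-a->s1; s1-b->s2; s2-a->s2; s2-b->s3; s3-a->s3; s3-b->s4; s4-a->s4; s4-b->s0

Keep the running count of `b`s modulo 5: each `b` advances along the cycle s0 → s1 → s2 → s3 → s4 → s0 while other symbols loop. Accept at s4.
With 5 states:
        a   b  
>  s0   s0  s1 
   s1   s1  s2 
   s2   s2  s3 
   s3   s3  s4 
 * s4   s4  s0 
(> = start, * = accepting)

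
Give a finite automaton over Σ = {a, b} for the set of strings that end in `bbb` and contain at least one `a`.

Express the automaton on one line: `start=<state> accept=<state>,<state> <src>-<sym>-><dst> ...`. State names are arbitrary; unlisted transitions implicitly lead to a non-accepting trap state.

Build one automaton per condition and run them in lockstep. One (4 states) tracks how much of the suffix `bbb` has currently been matched; the other (3 states) tracks the count of `a`s, saturating at 2. Each combined state is a pair, one component from each; accept when both components accept.
          a    b  
>  q0     q1   q2 
   q1     q3   q4 
   q2     q1   q5 
   q3     q3   q6 
   q4     q3   q7 
   q5     q1   q8 
   q6     q3   q9 
   q7     q3  q10 
   q8     q1   q8 
   q9     q3  q11 
 * q10    q3  q10 
 * q11    q3  q11 
(> = start, * = accepting)

start=q0 accept=q10,q11 q0-a->q1 q0-b->q2 q1-a->q3 q1-b->q4 q2-a->q1 q2-b->q5 q3-a->q3 q3-b->q6 q4-a->q3 q4-b->q7 q5-a->q1 q5-b->q8 q6-a->q3 q6-b->q9 q7-a->q3 q7-b->q10 q8-a->q1 q8-b->q8 q9-a->q3 q9-b->q11 q10-a->q3 q10-b->q10 q11-a->q3 q11-b->q11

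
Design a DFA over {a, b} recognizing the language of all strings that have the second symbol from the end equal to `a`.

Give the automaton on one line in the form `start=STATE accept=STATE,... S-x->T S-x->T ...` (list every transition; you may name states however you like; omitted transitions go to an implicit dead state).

start=q0 accept=q3,q4 q0-a->q1 q0-b->q2 q1-a->q3 q1-b->q4 q2-a->q5 q2-b->q6 q3-a->q3 q3-b->q4 q4-a->q5 q4-b->q6 q5-a->q3 q5-b->q4 q6-a->q5 q6-b->q6

Because acceptance depends on a position counted from the end, the machine has to buffer the most recent 2 symbols. Make each state the string of the last up-to-2 symbols read; on input `x` shift the window left and append `x`. Accept when the buffered window has length 2 and begins with `a`.
With 7 states:
        a   b  
>  q0   q1  q2 
   q1   q3  q4 
   q2   q5  q6 
 * q3   q3  q4 
 * q4   q5  q6 
   q5   q3  q4 
   q6   q5  q6 
(> = start, * = accepting)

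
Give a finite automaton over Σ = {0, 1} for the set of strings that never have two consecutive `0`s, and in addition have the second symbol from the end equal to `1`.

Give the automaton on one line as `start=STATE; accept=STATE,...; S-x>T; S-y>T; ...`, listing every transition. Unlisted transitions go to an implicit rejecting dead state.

Build one automaton per condition and run them in lockstep. One (3 states) tracks partial matches of the forbidden pattern `00`; the other (7 states) tracks the last 2 symbols read. Each combined state is a pair, one component from each; accept when both components accept.
With 10 states:
       0  1 
>  A   B  C 
   B   D  E 
   C   F  G 
   D   D  H 
   E   F  G 
 * F   D  E 
 * G   F  G 
   H   I  J 
   I   D  H 
   J   I  J 
(> = start, * = accepting)

start=A; accept=F,G; A-0>B; A-1>C; B-0>D; B-1>E; C-0>F; C-1>G; D-0>D; D-1>H; E-0>F; E-1>G; F-0>D; F-1>E; G-0>F; G-1>G; H-0>I; H-1>J; I-0>D; I-1>H; J-0>I; J-1>J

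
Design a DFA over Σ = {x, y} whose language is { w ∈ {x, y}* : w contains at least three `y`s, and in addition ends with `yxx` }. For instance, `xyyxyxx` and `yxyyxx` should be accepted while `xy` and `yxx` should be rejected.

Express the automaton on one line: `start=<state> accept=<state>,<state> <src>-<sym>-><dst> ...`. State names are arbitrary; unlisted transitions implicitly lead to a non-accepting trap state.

Build one automaton per condition and run them in lockstep. One (5 states) tracks the count of `y`s, saturating at 4; the other (4 states) tracks how much of the suffix `yxx` has currently been matched. Each combined state is a pair, one component from each; accept when both components accept.
17 states suffice.
          x    y  
>  s0     s0   s1 
   s1     s2   s3 
   s2     s4   s3 
   s3     s5   s6 
   s4     s7   s3 
   s5     s8   s6 
   s6     s9  s10 
   s7     s7   s3 
   s8    s11   s6 
   s9    s12  s10 
   s10   s13  s10 
   s11   s11   s6 
 * s12   s14  s10 
   s13   s15  s10 
   s14   s14  s10 
 * s15   s16  s10 
   s16   s16  s10 
(> = start, * = accepting)

start=s0 accept=s12,s15 s0-x->s0 s0-y->s1 s1-x->s2 s1-y->s3 s2-x->s4 s2-y->s3 s3-x->s5 s3-y->s6 s4-x->s7 s4-y->s3 s5-x->s8 s5-y->s6 s6-x->s9 s6-y->s10 s7-x->s7 s7-y->s3 s8-x->s11 s8-y->s6 s9-x->s12 s9-y->s10 s10-x->s13 s10-y->s10 s11-x->s11 s11-y->s6 s12-x->s14 s12-y->s10 s13-x->s15 s13-y->s10 s14-x->s14 s14-y->s10 s15-x->s16 s15-y->s10 s16-x->s16 s16-y->s10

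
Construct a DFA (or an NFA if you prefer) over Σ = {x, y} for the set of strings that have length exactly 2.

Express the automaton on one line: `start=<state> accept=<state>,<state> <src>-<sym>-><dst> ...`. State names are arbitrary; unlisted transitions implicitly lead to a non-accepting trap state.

start=A accept=C A-x->B A-y->B B-x->C B-y->C C-x->D C-y->D D-x->D D-y->D

We only need to distinguish lengths 0, 1, …, 2, and '>2'. Chain A → B → C → D on every symbol, with D looping. Accepting states: {C}.
With 4 states:
       x  y 
>  A   B  B 
   B   C  C 
 * C   D  D 
   D   D  D 
(> = start, * = accepting)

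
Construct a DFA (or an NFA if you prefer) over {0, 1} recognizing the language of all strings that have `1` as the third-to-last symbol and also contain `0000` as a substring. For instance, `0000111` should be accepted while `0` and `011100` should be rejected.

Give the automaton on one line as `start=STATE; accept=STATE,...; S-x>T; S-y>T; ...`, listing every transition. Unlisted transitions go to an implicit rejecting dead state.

start=q0; accept=q19,q20,q21,q22; q0-0>q1; q0-1>q2; q1-0>q3; q1-1>q4; q2-0>q5; q2-1>q6; q3-0>q7; q3-1>q8; q4-0>q9; q4-1>q10; q5-0>q11; q5-1>q12; q6-0>q13; q6-1>q14; q7-0>q15; q7-1>q8; q8-0>q9; q8-1>q10; q9-0>q11; q9-1>q12; q10-0>q13; q10-1>q14; q11-0>q7; q11-1>q8; q12-0>q9; q12-1>q10; q13-0>q11; q13-1>q12; q14-0>q13; q14-1>q14; q15-0>q15; q15-1>q16; q16-0>q17; q16-1>q18; q17-0>q19; q17-1>q20; q18-0>q21; q18-1>q22; q19-0>q15; q19-1>q16; q20-0>q17; q20-1>q18; q21-0>q19; q21-1>q20; q22-0>q21; q22-1>q22

Handle the two conditions separately and then intersect. One (15 states) tracks the last 3 symbols read; the other (5 states) tracks whether and how much of `0000` has been seen. Each combined state is a pair, one component from each; accept when both components accept.
23 states suffice.
          0    1  
>  q0     q1   q2 
   q1     q3   q4 
   q2     q5   q6 
   q3     q7   q8 
   q4     q9  q10 
   q5    q11  q12 
   q6    q13  q14 
   q7    q15   q8 
   q8     q9  q10 
   q9    q11  q12 
   q10   q13  q14 
   q11    q7   q8 
   q12    q9  q10 
   q13   q11  q12 
   q14   q13  q14 
   q15   q15  q16 
   q16   q17  q18 
   q17   q19  q20 
   q18   q21  q22 
 * q19   q15  q16 
 * q20   q17  q18 
 * q21   q19  q20 
 * q22   q21  q22 
(> = start, * = accepting)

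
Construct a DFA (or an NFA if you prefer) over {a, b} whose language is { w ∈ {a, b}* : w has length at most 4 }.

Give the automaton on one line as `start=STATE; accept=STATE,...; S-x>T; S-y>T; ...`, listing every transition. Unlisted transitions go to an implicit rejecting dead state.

We only need to distinguish lengths 0, 1, …, 4, and '>4'. Chain q0 → q1 → q2 → q3 → q4 → q5 on every symbol, with q5 looping. Accepting states: {q0, q1, q2, q3, q4}.
6 states suffice.
        a   b  
>* q0   q1  q1 
 * q1   q2  q2 
 * q2   q3  q3 
 * q3   q4  q4 
 * q4   q5  q5 
   q5   q5  q5 
(> = start, * = accepting)

start=q0; accept=q0,q1,q2,q3,q4; q0-a>q1; q0-b>q1; q1-a>q2; q1-b>q2; q2-a>q3; q2-b>q3; q3-a>q4; q3-b>q4; q4-a>q5; q4-b>q5; q5-a>q5; q5-b>q5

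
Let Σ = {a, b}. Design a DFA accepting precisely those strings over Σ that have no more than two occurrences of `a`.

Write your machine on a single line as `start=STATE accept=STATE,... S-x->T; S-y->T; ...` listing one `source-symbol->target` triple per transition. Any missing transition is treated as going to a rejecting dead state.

Count `a`s, saturating at 3: states q0 through q2 mean 0 through 2 `a`s seen; q3 means more than 2. Each `a` increments (capped at q3); other symbols loop. Accept from {q0, q1, q2}.
4 states suffice.
        a   b  
>* q0   q1  q0 
 * q1   q2  q1 
 * q2   q3  q2 
   q3   q3  q3 
(> = start, * = accepting)

start=q0; accept=q0,q1,q2; q0-a->q1; q0-b->q0; q1-a->q2; q1-b->q1; q2-a->q3; q2-b->q2; q3-a->q3; q3-b->q3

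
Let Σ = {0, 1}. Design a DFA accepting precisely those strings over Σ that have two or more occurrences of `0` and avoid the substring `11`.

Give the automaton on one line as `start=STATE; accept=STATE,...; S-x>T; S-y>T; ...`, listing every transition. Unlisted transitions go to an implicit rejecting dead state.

Build one automaton per condition and run them in lockstep. One (4 states) tracks the count of `0`s, saturating at 3; the other (3 states) tracks partial matches of the forbidden pattern `11`. Each combined state is a pair, one component from each; accept when both components accept. Equivalent product states are then merged.
With 7 states:
        0   1  
>  s0   s1  s2 
   s1   s3  s4 
   s2   s1  s5 
 * s3   s3  s6 
   s4   s3  s5 
   s5   s5  s5 
 * s6   s3  s5 
(> = start, * = accepting)

start=s0; accept=s3,s6; s0-0>s1; s0-1>s2; s1-0>s3; s1-1>s4; s2-0>s1; s2-1>s5; s3-0>s3; s3-1>s6; s4-0>s3; s4-1>s5; s5-0>s5; s5-1>s5; s6-0>s3; s6-1>s5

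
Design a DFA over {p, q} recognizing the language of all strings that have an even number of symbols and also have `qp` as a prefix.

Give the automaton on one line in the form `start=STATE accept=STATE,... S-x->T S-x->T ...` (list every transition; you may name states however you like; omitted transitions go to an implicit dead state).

Build one automaton per condition and run them in lockstep. The first has 2 states tracking the input length modulo 2; the second has 4 states tracking whether the input so far still matches the prefix `qp`. A product state is a pair (one from each), accepting exactly when both do. Equivalent product states are then merged.
With 5 states:
        p   q  
>  s0   s1  s2 
   s1   s1  s1 
   s2   s3  s1 
 * s3   s4  s4 
   s4   s3  s3 
(> = start, * = accepting)

start=s0 accept=s3 s0-p->s1 s0-q->s2 s1-p->s1 s1-q->s1 s2-p->s3 s2-q->s1 s3-p->s4 s3-q->s4 s4-p->s3 s4-q->s3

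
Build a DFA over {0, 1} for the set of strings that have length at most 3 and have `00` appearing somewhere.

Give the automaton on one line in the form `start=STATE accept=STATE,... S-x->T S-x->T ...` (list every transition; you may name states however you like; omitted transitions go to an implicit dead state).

start=q0 accept=q3,q6 q0-0->q1 q0-1->q2 q1-0->q3 q1-1->q4 q2-0->q5 q2-1->q4 q3-0->q6 q3-1->q6 q4-0->q4 q4-1->q4 q5-0->q6 q5-1->q4 q6-0->q4 q6-1->q4

Handle the two conditions separately and then intersect. One (5 states) tracks the input length, saturating at 4; the other (3 states) tracks whether and how much of `00` has been seen. Each combined state is a pair, one component from each; accept when both components accept. Equivalent product states are then merged.
With 7 states:
        0   1  
>  q0   q1  q2 
   q1   q3  q4 
   q2   q5  q4 
 * q3   q6  q6 
   q4   q4  q4 
   q5   q6  q4 
 * q6   q4  q4 
(> = start, * = accepting)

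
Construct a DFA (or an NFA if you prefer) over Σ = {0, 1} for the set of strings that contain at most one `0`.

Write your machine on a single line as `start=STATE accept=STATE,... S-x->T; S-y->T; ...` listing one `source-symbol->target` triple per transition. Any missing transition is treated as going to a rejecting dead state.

start=q0; accept=q0,q1; q0-0->q1; q0-1->q0; q1-0->q2; q1-1->q1; q2-0->q2; q2-1->q2

Count `0`s, saturating at 2: state q0 means no `0` yet, q1 means one `0` seen, q2 means more than one. Each `0` increments (capped at q2); other symbols loop. Accept from {q0, q1}.
With 3 states:
        0   1  
>* q0   q1  q0 
 * q1   q2  q1 
   q2   q2  q2 
(> = start, * = accepting)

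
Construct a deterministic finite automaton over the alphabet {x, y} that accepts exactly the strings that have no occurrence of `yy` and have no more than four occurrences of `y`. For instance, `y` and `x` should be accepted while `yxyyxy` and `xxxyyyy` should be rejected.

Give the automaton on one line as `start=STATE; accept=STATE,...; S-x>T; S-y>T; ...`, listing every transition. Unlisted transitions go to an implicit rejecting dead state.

start=A; accept=A,B,C,E,F,G,H,I; A-x>A; A-y>B; B-x>C; B-y>D; C-x>C; C-y>E; D-x>D; D-y>D; E-x>F; E-y>D; F-x>F; F-y>G; G-x>H; G-y>D; H-x>H; H-y>I; I-x>I; I-y>D

Build one automaton per condition and run them in lockstep. The first has 3 states tracking partial matches of the forbidden pattern `yy`; the second has 6 states tracking the count of `y`s, saturating at 5. A product state is a pair (one from each), accepting exactly when both do. Minimizing collapses redundant product states.
A 9-state machine:
       x  y 
>* A   A  B 
 * B   C  D 
 * C   C  E 
   D   D  D 
 * E   F  D 
 * F   F  G 
 * G   H  D 
 * H   H  I 
 * I   I  D 
(> = start, * = accepting)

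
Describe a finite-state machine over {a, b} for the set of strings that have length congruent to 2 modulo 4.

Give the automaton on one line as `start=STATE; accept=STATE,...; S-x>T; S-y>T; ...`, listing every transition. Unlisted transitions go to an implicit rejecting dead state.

start=s0; accept=s2; s0-a>s1; s0-b>s1; s1-a>s2; s1-b>s2; s2-a>s3; s2-b>s3; s3-a>s0; s3-b>s0

Only the length mod 4 matters, so use a 4-cycle: from any state, every input symbol moves to the next state, wrapping s3 back to s0. Mark s2 accepting.
4 states suffice.
        a   b  
>  s0   s1  s1 
   s1   s2  s2 
 * s2   s3  s3 
   s3   s0  s0 
(> = start, * = accepting)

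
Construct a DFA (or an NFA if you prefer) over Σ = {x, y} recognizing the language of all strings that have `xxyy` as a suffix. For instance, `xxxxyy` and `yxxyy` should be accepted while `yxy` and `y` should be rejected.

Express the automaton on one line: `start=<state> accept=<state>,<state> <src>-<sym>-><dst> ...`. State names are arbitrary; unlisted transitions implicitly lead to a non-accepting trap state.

Let each state record the length of the longest suffix of the input read so far that is also a prefix of `xxyy`. s1 means the last symbol is `x`; s2 means the last 2 symbols are `xx`; s3 means the last 3 symbols are `xxy`; s4 means the last 4 symbols are `xxyy`. Accept only at s4, where the string currently ends in `xxyy`.
With 5 states:
        x   y  
>  s0   s1  s0 
   s1   s2  s0 
   s2   s2  s3 
   s3   s1  s4 
 * s4   s1  s0 
(> = start, * = accepting)

start=s0 accept=s4 s0-x->s1 s0-y->s0 s1-x->s2 s1-y->s0 s2-x->s2 s2-y->s3 s3-x->s1 s3-y->s4 s4-x->s1 s4-y->s0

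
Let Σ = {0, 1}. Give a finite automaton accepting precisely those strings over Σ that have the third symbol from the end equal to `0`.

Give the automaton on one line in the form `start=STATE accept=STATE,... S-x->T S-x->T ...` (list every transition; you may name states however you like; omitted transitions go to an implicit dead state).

start=q0 accept=q7,q8,q9,q10 q0-0->q1 q0-1->q2 q1-0->q3 q1-1->q4 q2-0->q5 q2-1->q6 q3-0->q7 q3-1->q8 q4-0->q9 q4-1->q10 q5-0->q11 q5-1->q12 q6-0->q13 q6-1->q14 q7-0->q7 q7-1->q8 q8-0->q9 q8-1->q10 q9-0->q11 q9-1->q12 q10-0->q13 q10-1->q14 q11-0->q7 q11-1->q8 q12-0->q9 q12-1->q10 q13-0->q11 q13-1->q12 q14-0->q13 q14-1->q14

Because acceptance depends on a position counted from the end, the machine has to buffer the most recent 3 symbols. Make each state the string of the last up-to-3 symbols read; on input `x` shift the window left and append `x`. Accept when the buffered window has length 3 and begins with `0`.
With 15 states:
          0    1  
>  q0     q1   q2 
   q1     q3   q4 
   q2     q5   q6 
   q3     q7   q8 
   q4     q9  q10 
   q5    q11  q12 
   q6    q13  q14 
 * q7     q7   q8 
 * q8     q9  q10 
 * q9    q11  q12 
 * q10   q13  q14 
   q11    q7   q8 
   q12    q9  q10 
   q13   q11  q12 
   q14   q13  q14 
(> = start, * = accepting)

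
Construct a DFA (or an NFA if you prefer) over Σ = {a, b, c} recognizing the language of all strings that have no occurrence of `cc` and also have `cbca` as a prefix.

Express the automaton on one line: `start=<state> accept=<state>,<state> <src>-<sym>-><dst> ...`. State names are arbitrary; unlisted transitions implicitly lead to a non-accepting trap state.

Build one automaton per condition and run them in lockstep. The first has 3 states tracking partial matches of the forbidden pattern `cc`; the second has 6 states tracking whether the input so far still matches the prefix `cbca`. A product state is a pair (one from each), accepting exactly when both do.
10 states suffice.
        a   b   c  
>  s0   s1  s1  s2 
   s1   s1  s1  s3 
   s2   s1  s4  s5 
   s3   s1  s1  s5 
   s4   s1  s1  s6 
   s5   s5  s5  s5 
   s6   s7  s1  s5 
 * s7   s7  s7  s8 
 * s8   s7  s7  s9 
   s9   s9  s9  s9 
(> = start, * = accepting)

start=s0 accept=s7,s8 s0-a->s1 s0-b->s1 s0-c->s2 s1-a->s1 s1-b->s1 s1-c->s3 s2-a->s1 s2-b->s4 s2-c->s5 s3-a->s1 s3-b->s1 s3-c->s5 s4-a->s1 s4-b->s1 s4-c->s6 s5-a->s5 s5-b->s5 s5-c->s5 s6-a->s7 s6-b->s1 s6-c->s5 s7-a->s7 s7-b->s7 s7-c->s8 s8-a->s7 s8-b->s7 s8-c->s9 s9-a->s9 s9-b->s9 s9-c->s9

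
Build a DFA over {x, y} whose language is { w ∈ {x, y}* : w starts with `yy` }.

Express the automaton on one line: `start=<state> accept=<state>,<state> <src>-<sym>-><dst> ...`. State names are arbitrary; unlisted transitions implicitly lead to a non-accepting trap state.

Walk along `yy` while the input agrees: from q0 take `y` to q1, and so on. Any deviation drops to the rejecting sink q3. Once q2 is reached the prefix is confirmed and every continuation is accepted.
        x   y  
>  q0   q3  q1 
   q1   q3  q2 
 * q2   q2  q2 
   q3   q3  q3 
(> = start, * = accepting)

start=q0 accept=q2 q0-x->q3 q0-y->q1 q1-x->q3 q1-y->q2 q2-x->q2 q2-y->q2 q3-x->q3 q3-y->q3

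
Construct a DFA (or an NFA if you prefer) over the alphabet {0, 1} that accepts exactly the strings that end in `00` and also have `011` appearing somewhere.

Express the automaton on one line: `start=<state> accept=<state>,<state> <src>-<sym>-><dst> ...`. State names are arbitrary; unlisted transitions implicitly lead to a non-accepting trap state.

start=A accept=G A-0->B A-1->A B-0->C B-1->D C-0->C C-1->D D-0->B D-1->E E-0->F E-1->E F-0->G F-1->E G-0->G G-1->E

Handle the two conditions separately and then intersect. One (3 states) tracks how much of the suffix `00` has currently been matched; the other (4 states) tracks whether and how much of `011` has been seen. Each combined state is a pair, one component from each; accept when both components accept.
       0  1 
>  A   B  A 
   B   C  D 
   C   C  D 
   D   B  E 
   E   F  E 
   F   G  E 
 * G   G  E 
(> = start, * = accepting)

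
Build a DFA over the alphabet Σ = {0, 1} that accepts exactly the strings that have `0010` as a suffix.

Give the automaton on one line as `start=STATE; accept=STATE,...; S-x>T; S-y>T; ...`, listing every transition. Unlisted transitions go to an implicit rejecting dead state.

start=A; accept=E; A-0>B; A-1>A; B-0>C; B-1>A; C-0>C; C-1>D; D-0>E; D-1>A; E-0>C; E-1>A

Remember how much of `0010` the current input suffix matches. State A means no match yet; B means the last symbol is `0`; C means the last 2 symbols are `00`; D means the last 3 symbols are `001`; E means the last 4 symbols are `0010`. Only E accepts. On a mismatch, fall back to the longest proper suffix that is still a prefix of `0010`.
A 5-state machine:
       0  1 
>  A   B  A 
   B   C  A 
   C   C  D 
   D   E  A 
 * E   C  A 
(> = start, * = accepting)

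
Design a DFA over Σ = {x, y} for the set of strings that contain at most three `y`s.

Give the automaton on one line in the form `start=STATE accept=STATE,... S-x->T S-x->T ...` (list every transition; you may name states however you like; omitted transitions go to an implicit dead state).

Count `y`s, saturating at 4: states S0 through S3 mean 0 through 3 `y`s seen; S4 means more than 3. Each `y` increments (capped at S4); other symbols loop. Accept from {S0, S1, S2, S3}.
        x   y  
>* S0   S0  S1 
 * S1   S1  S2 
 * S2   S2  S3 
 * S3   S3  S4 
   S4   S4  S4 
(> = start, * = accepting)

start=S0 accept=S0,S1,S2,S3 S0-x->S0 S0-y->S1 S1-x->S1 S1-y->S2 S2-x->S2 S2-y->S3 S3-x->S3 S3-y->S4 S4-x->S4 S4-y->S4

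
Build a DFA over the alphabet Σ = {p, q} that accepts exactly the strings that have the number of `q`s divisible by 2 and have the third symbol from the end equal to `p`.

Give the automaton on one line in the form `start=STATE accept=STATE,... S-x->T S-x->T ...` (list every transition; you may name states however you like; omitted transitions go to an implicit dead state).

Run two small machines in parallel and take their product. One (2 states) tracks the count of `q`s modulo 2; the other (15 states) tracks the last 3 symbols read. Each combined state is a pair, one component from each; accept when both components accept. After merging equivalent states the machine shrinks.
With 12 states:
          p    q  
>  S0     S1   S2 
   S1     S3   S4 
   S2     S5   S0 
   S3     S6   S4 
   S4     S5   S7 
   S5     S8   S9 
 * S6     S6   S4 
 * S7     S1   S2 
   S8     S8  S10 
   S9    S11   S2 
 * S10   S11   S2 
 * S11    S3   S4 
(> = start, * = accepting)

start=S0 accept=S6,S7,S10,S11 S0-p->S1 S0-q->S2 S1-p->S3 S1-q->S4 S2-p->S5 S2-q->S0 S3-p->S6 S3-q->S4 S4-p->S5 S4-q->S7 S5-p->S8 S5-q->S9 S6-p->S6 S6-q->S4 S7-p->S1 S7-q->S2 S8-p->S8 S8-q->S10 S9-p->S11 S9-q->S2 S10-p->S11 S10-q->S2 S11-p->S3 S11-q->S4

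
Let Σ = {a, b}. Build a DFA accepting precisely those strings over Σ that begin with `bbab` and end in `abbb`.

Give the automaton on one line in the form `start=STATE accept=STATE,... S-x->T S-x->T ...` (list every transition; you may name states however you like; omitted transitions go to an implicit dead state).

start=q0 accept=q12 q0-a->q1 q0-b->q2 q1-a->q1 q1-b->q3 q2-a->q1 q2-b->q4 q3-a->q1 q3-b->q5 q4-a->q6 q4-b->q7 q5-a->q1 q5-b->q8 q6-a->q1 q6-b->q9 q7-a->q1 q7-b->q7 q8-a->q1 q8-b->q7 q9-a->q10 q9-b->q11 q10-a->q10 q10-b->q9 q11-a->q10 q11-b->q12 q12-a->q10 q12-b->q13 q13-a->q10 q13-b->q13

Handle the two conditions separately and then intersect. The first has 6 states tracking whether the input so far still matches the prefix `bbab`; the second has 5 states tracking how much of the suffix `abbb` has currently been matched. A product state is a pair (one from each), accepting exactly when both do.
14 states suffice.
          a    b  
>  q0     q1   q2 
   q1     q1   q3 
   q2     q1   q4 
   q3     q1   q5 
   q4     q6   q7 
   q5     q1   q8 
   q6     q1   q9 
   q7     q1   q7 
   q8     q1   q7 
   q9    q10  q11 
   q10   q10   q9 
   q11   q10  q12 
 * q12   q10  q13 
   q13   q10  q13 
(> = start, * = accepting)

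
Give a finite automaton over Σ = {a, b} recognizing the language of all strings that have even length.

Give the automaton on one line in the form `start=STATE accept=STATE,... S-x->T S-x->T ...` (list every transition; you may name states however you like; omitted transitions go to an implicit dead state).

start=s0 accept=s0 s0-a->s1 s0-b->s1 s1-a->s0 s1-b->s0

Only the length mod 2 matters, so use a 2-cycle: from any state, every input symbol moves to the next state, wrapping s1 back to s0. Mark s0 accepting.
A 2-state machine:
        a   b  
>* s0   s1  s1 
   s1   s0  s0 
(> = start, * = accepting)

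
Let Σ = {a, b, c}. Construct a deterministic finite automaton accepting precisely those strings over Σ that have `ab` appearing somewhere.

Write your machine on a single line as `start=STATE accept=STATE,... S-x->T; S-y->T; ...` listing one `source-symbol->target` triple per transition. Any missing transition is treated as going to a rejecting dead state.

Track how much of `ab` has been matched so far: state q0 is no progress, q2 is the absorbing accept state reached once `ab` has occurred. Intermediate states record partial matches; on a mismatch, fall back to the longest reusable overlap.
With 3 states:
        a   b   c  
>  q0   q1  q0  q0 
   q1   q1  q2  q0 
 * q2   q2  q2  q2 
(> = start, * = accepting)

start=q0; accept=q2; q0-a->q1; q0-b->q0; q0-c->q0; q1-a->q1; q1-b->q2; q1-c->q0; q2-a->q2; q2-b->q2; q2-c->q2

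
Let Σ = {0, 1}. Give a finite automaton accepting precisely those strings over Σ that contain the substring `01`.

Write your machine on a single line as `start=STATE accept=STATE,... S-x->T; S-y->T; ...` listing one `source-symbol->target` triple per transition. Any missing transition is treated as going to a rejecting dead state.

States q0..q1 record the length of the longest prefix of `01` that matches the current input suffix. Reaching q2 means `01` has been seen, and we stay there forever. Accept from q2.
With 3 states:
        0   1  
>  q0   q1  q0 
   q1   q1  q2 
 * q2   q2  q2 
(> = start, * = accepting)

start=q0; accept=q2; q0-0->q1; q0-1->q0; q1-0->q1; q1-1->q2; q2-0->q2; q2-1->q2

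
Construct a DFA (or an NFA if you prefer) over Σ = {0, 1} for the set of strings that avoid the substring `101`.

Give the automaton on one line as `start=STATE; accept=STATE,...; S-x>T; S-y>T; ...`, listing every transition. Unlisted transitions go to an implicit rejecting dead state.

Track partial matches of the forbidden pattern `101`. State D is a dead state reached once `101` has occurred; every other state accepts. A means no part of `101` is currently matched.
With 4 states:
       0  1 
>* A   A  B 
 * B   C  B 
 * C   A  D 
   D   D  D 
(> = start, * = accepting)

start=A; accept=A,B,C; A-0>A; A-1>B; B-0>C; B-1>B; C-0>A; C-1>D; D-0>D; D-1>D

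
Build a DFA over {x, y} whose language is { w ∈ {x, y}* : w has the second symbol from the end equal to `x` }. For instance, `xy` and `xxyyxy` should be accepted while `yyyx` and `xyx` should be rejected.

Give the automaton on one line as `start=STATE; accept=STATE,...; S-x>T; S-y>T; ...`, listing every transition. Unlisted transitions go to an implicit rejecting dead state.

A DFA must remember the last 2 symbols (since which symbol is second-to-last isn't known until the input ends). Use one state per possible window of the last ≤2 symbols; accept from those whose window starts with `x`.
With 7 states:
        x   y  
>  s0   s1  s2 
   s1   s3  s4 
   s2   s5  s6 
 * s3   s3  s4 
 * s4   s5  s6 
   s5   s3  s4 
   s6   s5  s6 
(> = start, * = accepting)

start=s0; accept=s3,s4; s0-x>s1; s0-y>s2; s1-x>s3; s1-y>s4; s2-x>s5; s2-y>s6; s3-x>s3; s3-y>s4; s4-x>s5; s4-y>s6; s5-x>s3; s5-y>s4; s6-x>s5; s6-y>s6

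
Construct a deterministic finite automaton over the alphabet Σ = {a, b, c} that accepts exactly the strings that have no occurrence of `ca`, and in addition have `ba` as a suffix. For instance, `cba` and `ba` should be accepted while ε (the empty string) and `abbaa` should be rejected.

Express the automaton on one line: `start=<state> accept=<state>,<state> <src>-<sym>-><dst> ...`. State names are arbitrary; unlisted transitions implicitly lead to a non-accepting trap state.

start=s0 accept=s3 s0-a->s0 s0-b->s1 s0-c->s2 s1-a->s3 s1-b->s1 s1-c->s2 s2-a->s4 s2-b->s1 s2-c->s2 s3-a->s0 s3-b->s1 s3-c->s2 s4-a->s4 s4-b->s4 s4-c->s4

Handle the two conditions separately and then intersect. The first has 3 states tracking partial matches of the forbidden pattern `ca`; the second has 3 states tracking how much of the suffix `ba` has currently been matched. A product state is a pair (one from each), accepting exactly when both do. After merging equivalent states the machine shrinks.
With 5 states:
        a   b   c  
>  s0   s0  s1  s2 
   s1   s3  s1  s2 
   s2   s4  s1  s2 
 * s3   s0  s1  s2 
   s4   s4  s4  s4 
(> = start, * = accepting)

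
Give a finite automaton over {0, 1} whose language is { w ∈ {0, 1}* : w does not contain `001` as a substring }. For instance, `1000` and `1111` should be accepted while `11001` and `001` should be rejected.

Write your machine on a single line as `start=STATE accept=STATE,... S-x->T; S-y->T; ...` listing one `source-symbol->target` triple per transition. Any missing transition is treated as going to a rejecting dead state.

start=A; accept=A,B,C; A-0->B; A-1->A; B-0->C; B-1->A; C-0->C; C-1->D; D-0->D; D-1->D

This is the complement of 'contains `001`'. Use the same substring-matching states — A through D holding how much of `001` has just been matched — but flip the accepting set: everything except the trap D accepts.
       0  1 
>* A   B  A 
 * B   C  A 
 * C   C  D 
   D   D  D 
(> = start, * = accepting)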